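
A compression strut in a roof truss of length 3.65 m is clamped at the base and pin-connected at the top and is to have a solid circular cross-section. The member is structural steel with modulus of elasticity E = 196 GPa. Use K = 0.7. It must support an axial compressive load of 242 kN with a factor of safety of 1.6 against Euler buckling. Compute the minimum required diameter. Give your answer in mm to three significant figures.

Required P_cr = n·P = 1.6 × 242 = 387.2 kN
L_e = K·L = 0.7 × 3.65 = 2.555 m
Required I = P_cr·L_e²/(π²E) = 3.872×10^5 × 2.555² / (π² × 1.96×10^11) = 1.307×10^-6 m⁴
I_req = 1.307×10^6 mm⁴
Solid circle: I = πd⁴/64  ⇒  d = (64I/π)^(1/4) = (64×1.307×10^6/π)^(1/4) = 71.8 mm

d ≈ 71.8 mm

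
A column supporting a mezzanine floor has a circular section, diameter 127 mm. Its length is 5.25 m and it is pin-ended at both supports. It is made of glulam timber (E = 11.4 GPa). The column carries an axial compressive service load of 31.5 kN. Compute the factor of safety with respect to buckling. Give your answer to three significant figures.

n ≈ 1.65

I = πd⁴/64 = π×127⁴/64 = 1.277×10^7 mm⁴
I = 1.277×10^7 mm⁴ = 1.277×10^-5 m⁴
Effective length L_e = K·L = 1 × 5.25 = 5.250 m
P_cr = π²EI / L_e² = π² × 11.4×10⁹ × 1.277×10^-5 / 5.250² = 5.213×10^4 N
Factor of safety n = P_cr / P = 52.128 / 31.5 = 1.65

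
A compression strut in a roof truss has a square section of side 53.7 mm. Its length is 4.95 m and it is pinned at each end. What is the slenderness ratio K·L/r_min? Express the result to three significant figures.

λ ≈ 319

I = a⁴/12 = 53.7⁴/12 = 6.930×10^5 mm⁴
A = 2.884×10^3 mm²;  r_min = √(I/A) = √(6.930×10^5/2.884×10^3) = 15.50 mm
L_e = K·L = 1 × 4.95 m = 4.950 m = 4950.0 mm
λ = L_e / r_min = 4950.0 / 15.50 = 319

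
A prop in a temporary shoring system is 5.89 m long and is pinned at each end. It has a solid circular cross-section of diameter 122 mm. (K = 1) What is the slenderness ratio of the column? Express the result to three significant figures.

λ ≈ 193

For a solid circle r = d/4 = 122/4 = 30.50 mm
L_e = K·L = 1 × 5.89 m = 5.890 m = 5890.0 mm
λ = L_e / r_min = 5890.0 / 30.50 = 193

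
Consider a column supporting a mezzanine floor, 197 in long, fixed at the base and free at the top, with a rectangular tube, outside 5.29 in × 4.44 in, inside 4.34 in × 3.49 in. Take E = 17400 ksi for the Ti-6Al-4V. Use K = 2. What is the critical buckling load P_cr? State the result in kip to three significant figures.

P_cr ≈ 25.7 kip

Weak-axis I_min = (h_o·b_o³ − h_i·b_i³)/12 with b_o = 4.44, b_i = 3.490 in (shorter outer/inner sides).
I_min = (5.29×4.44³ − 4.340×3.490³)/12 = 23.21 in⁴
Effective length L_e = K·L = 2 × 197 = 394.0 in
P_cr = π²EI / L_e² = π² × 17400×10³ × 23.21 / 394.0² = 2.568×10^4 lb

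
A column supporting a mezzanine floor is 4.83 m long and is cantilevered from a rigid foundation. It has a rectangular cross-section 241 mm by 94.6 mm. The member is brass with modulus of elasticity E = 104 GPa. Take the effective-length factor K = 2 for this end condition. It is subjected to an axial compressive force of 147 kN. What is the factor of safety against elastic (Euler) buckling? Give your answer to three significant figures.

Buckling occurs about the weak axis: I_min = h·b³/12 with b = 94.6 mm (the shorter side).
I_min = 241×94.6³/12 = 1.700×10^7 mm⁴
I = 1.700×10^7 mm⁴ = 1.700×10^-5 m⁴
Effective length L_e = K·L = 2 × 4.83 = 9.660 m
P_cr = π²EI / L_e² = π² × 104×10⁹ × 1.700×10^-5 / 9.660² = 1.870×10^5 N
Factor of safety n = P_cr / P = 187.02 / 147 = 1.27

n ≈ 1.27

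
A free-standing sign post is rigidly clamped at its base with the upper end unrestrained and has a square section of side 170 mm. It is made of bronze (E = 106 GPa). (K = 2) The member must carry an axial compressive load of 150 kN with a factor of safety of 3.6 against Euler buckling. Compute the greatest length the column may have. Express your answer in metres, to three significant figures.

L_max ≈ 5.81 m

I = a⁴/12 = 170⁴/12 = 6.960×10^7 mm⁴
I = 6.960×10^-5 m⁴
Required critical load P_cr = n·P = 3.6 × 150 = 540.0 kN = 5.400×10^5 N
From P_cr = π²EI/(K·L)²:  L = (1/K)·√(π²EI/P_cr) = (1/2)·√(π²×1.06×10^11×6.960×10^-5/5.400×10^5)
L = 5.81 m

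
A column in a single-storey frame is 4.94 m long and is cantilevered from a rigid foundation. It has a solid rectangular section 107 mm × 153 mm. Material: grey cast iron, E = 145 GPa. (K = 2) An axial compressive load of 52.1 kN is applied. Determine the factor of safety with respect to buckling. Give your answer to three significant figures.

Buckling occurs about the weak axis: I_min = h·b³/12 with b = 107 mm (the shorter side).
I_min = 153×107³/12 = 1.562×10^7 mm⁴
I = 1.562×10^7 mm⁴ = 1.562×10^-5 m⁴
Effective length L_e = K·L = 2 × 4.94 = 9.880 m
P_cr = π²EI / L_e² = π² × 145×10⁹ × 1.562×10^-5 / 9.880² = 2.290×10^5 N
Factor of safety n = P_cr / P = 228.99 / 52.1 = 4.40

n ≈ 4.40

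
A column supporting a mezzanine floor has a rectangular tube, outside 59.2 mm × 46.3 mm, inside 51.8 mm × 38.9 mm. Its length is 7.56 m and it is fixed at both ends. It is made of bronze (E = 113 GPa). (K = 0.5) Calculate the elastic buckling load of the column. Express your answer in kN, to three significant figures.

Weak-axis I_min = (h_o·b_o³ − h_i·b_i³)/12 with b_o = 46.3, b_i = 38.90 mm (shorter outer/inner sides).
I_min = (59.2×46.3³ − 51.80×38.90³)/12 = 2.356×10^5 mm⁴
I = 2.356×10^5 mm⁴ = 2.356×10^-7 m⁴
Effective length L_e = K·L = 0.5 × 7.56 = 3.780 m
P_cr = π²EI / L_e² = π² × 113×10⁹ × 2.356×10^-7 / 3.780² = 1.839×10^4 N

P_cr ≈ 18.4 kN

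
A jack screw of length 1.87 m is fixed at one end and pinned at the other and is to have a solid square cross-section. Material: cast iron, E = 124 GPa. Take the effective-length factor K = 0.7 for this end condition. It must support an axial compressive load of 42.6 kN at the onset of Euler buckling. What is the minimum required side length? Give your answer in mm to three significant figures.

L_e = K·L = 0.7 × 1.87 = 1.309 m
Required I = P_cr·L_e²/(π²E) = 4.260×10^4 × 1.309² / (π² × 1.24×10^11) = 5.964×10^-8 m⁴
I_req = 5.964×10^4 mm⁴
Solid square: I = a⁴/12  ⇒  a = (12I)^(1/4) = (12×5.964×10^4)^(1/4) = 29.1 mm

a ≈ 29.1 mm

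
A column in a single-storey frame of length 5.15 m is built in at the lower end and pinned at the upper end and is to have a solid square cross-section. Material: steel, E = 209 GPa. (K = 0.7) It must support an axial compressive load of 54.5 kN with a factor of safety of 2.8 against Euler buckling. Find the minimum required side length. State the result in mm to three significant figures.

Required P_cr = n·P = 2.8 × 54.5 = 152.6 kN
L_e = K·L = 0.7 × 5.15 = 3.605 m
Required I = P_cr·L_e²/(π²E) = 1.526×10^5 × 3.605² / (π² × 2.09×10^11) = 9.614×10^-7 m⁴
I_req = 9.614×10^5 mm⁴
Solid square: I = a⁴/12  ⇒  a = (12I)^(1/4) = (12×9.614×10^5)^(1/4) = 58.3 mm

a ≈ 58.3 mm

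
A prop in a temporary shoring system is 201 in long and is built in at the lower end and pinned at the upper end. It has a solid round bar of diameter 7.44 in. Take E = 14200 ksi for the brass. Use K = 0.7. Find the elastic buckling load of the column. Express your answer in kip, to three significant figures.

P_cr ≈ 1060 kip

I = πd⁴/64 = π×7.44⁴/64 = 150.4 in⁴
Effective length L_e = K·L = 0.7 × 201 = 140.7 in
P_cr = π²EI / L_e² = π² × 14200×10³ × 150.4 / 140.7² = 1.065×10^6 lb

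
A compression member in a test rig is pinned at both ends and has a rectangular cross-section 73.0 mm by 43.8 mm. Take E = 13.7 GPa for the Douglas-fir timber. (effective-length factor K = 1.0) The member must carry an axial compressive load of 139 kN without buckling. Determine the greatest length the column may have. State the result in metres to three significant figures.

Buckling occurs about the weak axis: I_min = h·b³/12 with b = 43.8 mm (the shorter side).
I_min = 73.0×43.8³/12 = 5.112×10^5 mm⁴
I = 5.112×10^-7 m⁴
At the buckling limit P_cr = P = 1.390×10^5 N
From P_cr = π²EI/(K·L)²:  L = (1/K)·√(π²EI/P_cr) = (1/1)·√(π²×1.37×10^10×5.112×10^-7/1.390×10^5)
L = 0.705 m

L_max ≈ 0.705 m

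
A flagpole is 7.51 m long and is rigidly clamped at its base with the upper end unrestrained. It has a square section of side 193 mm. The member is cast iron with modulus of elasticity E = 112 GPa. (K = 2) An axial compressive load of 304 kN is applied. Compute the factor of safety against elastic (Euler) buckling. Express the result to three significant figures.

n ≈ 1.86

I = a⁴/12 = 193⁴/12 = 1.156×10^8 mm⁴
I = 1.156×10^8 mm⁴ = 1.156×10^-4 m⁴
Effective length L_e = K·L = 2 × 7.51 = 15.02 m
P_cr = π²EI / L_e² = π² × 112×10⁹ × 1.156×10^-4 / 15.02² = 5.665×10^5 N
Factor of safety n = P_cr / P = 566.53 / 304 = 1.86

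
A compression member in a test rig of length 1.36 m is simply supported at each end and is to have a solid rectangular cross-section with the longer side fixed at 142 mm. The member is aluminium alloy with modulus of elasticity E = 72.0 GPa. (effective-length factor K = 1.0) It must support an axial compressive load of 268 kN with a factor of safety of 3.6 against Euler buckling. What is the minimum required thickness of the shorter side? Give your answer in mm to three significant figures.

b ≈ 59.6 mm

Required P_cr = n·P = 3.6 × 268 = 964.8 kN
L_e = K·L = 1 × 1.36 = 1.360 m
Required I = P_cr·L_e²/(π²E) = 9.648×10^5 × 1.360² / (π² × 7.20×10^10) = 2.511×10^-6 m⁴
I_req = 2.511×10^6 mm⁴
Rectangle, weak axis: I_min = h·b³/12 with h = 142 mm fixed  ⇒  b = (12I/h)^(1/3) = 59.6 mm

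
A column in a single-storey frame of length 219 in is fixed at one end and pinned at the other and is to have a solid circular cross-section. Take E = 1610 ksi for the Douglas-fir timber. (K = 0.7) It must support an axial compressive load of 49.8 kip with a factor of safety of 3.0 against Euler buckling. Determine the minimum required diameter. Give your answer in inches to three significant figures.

d ≈ 8.19 in

Required P_cr = n·P = 3.0 × 49.8 = 149.4 kip
L_e = K·L = 0.7 × 219 = 153.3 in
Required I = P_cr·L_e²/(π²E) = 1.494×10^5 × 153.3² / (π² × 1.61×10^6) = 221.0 in⁴
Solid circle: I = πd⁴/64  ⇒  d = (64I/π)^(1/4) = (64×221.0/π)^(1/4) = 8.19 in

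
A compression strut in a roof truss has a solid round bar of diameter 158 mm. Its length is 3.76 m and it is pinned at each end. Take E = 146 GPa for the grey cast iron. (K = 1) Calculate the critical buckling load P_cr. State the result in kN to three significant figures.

I = πd⁴/64 = π×158⁴/64 = 3.059×10^7 mm⁴
I = 3.059×10^7 mm⁴ = 3.059×10^-5 m⁴
Effective length L_e = K·L = 1 × 3.76 = 3.760 m
P_cr = π²EI / L_e² = π² × 146×10⁹ × 3.059×10^-5 / 3.760² = 3.118×10^6 N

P_cr ≈ 3120 kN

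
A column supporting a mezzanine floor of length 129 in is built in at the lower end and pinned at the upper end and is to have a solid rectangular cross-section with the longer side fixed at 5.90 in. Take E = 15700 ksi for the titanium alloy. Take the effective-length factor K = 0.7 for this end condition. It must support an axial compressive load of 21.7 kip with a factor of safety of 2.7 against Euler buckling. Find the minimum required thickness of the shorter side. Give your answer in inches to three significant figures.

Required P_cr = n·P = 2.7 × 21.7 = 58.59 kip
L_e = K·L = 0.7 × 129 = 90.30 in
Required I = P_cr·L_e²/(π²E) = 5.859×10^4 × 90.30² / (π² × 1.57×10^7) = 3.083 in⁴
Rectangle, weak axis: I_min = h·b³/12 with h = 5.90 in fixed  ⇒  b = (12I/h)^(1/3) = 1.84 in

b ≈ 1.84 in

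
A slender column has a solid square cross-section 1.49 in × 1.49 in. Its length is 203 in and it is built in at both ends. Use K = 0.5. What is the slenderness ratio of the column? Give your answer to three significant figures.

λ ≈ 236

For a square r = a/√12 = 1.49/√12 = 0.4301 in
L_e = K·L = 0.5 × 203 = 101.5 in
λ = L_e / r_min = 101.50 / 0.4301 = 236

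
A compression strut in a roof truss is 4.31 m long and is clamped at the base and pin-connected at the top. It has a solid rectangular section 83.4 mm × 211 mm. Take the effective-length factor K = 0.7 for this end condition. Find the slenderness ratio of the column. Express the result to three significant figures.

λ ≈ 125

For a rectangle r_min = b/√12 = 83.4/√12 = 24.08 mm
L_e = K·L = 0.7 × 4.31 m = 3.017 m = 3017.0 mm
λ = L_e / r_min = 3017.0 / 24.08 = 125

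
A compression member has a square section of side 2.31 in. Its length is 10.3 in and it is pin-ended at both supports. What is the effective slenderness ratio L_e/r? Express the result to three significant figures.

λ ≈ 15.4

For a square r = a/√12 = 2.31/√12 = 0.6668 in
L_e = K·L = 1 × 10.3 = 10.30 in
λ = L_e / r_min = 10.300 / 0.6668 = 15.4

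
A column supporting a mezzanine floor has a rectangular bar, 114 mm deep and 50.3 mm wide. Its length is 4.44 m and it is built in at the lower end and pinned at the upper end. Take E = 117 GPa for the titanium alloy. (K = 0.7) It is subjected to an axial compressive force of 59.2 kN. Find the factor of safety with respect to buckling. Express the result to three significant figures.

Buckling occurs about the weak axis: I_min = h·b³/12 with b = 50.3 mm (the shorter side).
I_min = 114×50.3³/12 = 1.209×10^6 mm⁴
I = 1.209×10^6 mm⁴ = 1.209×10^-6 m⁴
Effective length L_e = K·L = 0.7 × 4.44 = 3.108 m
P_cr = π²EI / L_e² = π² × 117×10⁹ × 1.209×10^-6 / 3.108² = 1.445×10^5 N
Factor of safety n = P_cr / P = 144.53 / 59.2 = 2.44

n ≈ 2.44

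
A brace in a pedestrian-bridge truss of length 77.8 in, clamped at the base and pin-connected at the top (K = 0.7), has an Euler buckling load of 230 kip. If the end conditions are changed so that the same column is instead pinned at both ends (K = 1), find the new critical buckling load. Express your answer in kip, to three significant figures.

P_cr ≈ 113 kip

P_cr ∝ 1/K², so P_cr,new = P_cr,old × (K_old/K_new)² = 230 × (0.7/1)²
= 230 × 0.4900 = 113 kip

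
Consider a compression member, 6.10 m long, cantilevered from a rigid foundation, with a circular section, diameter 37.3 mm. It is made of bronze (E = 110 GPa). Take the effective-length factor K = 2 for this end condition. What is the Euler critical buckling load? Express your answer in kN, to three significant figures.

I = πd⁴/64 = π×37.3⁴/64 = 9.502×10^4 mm⁴
I = 9.502×10^4 mm⁴ = 9.502×10^-8 m⁴
Effective length L_e = K·L = 2 × 6.10 = 12.20 m
P_cr = π²EI / L_e² = π² × 110×10⁹ × 9.502×10^-8 / 12.20² = 693.1 N

P_cr ≈ 0.693 kN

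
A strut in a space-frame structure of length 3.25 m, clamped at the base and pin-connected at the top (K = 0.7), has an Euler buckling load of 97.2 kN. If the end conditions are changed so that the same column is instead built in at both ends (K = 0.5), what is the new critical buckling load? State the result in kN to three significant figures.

P_cr ≈ 191 kN

P_cr ∝ 1/K², so P_cr,new = P_cr,old × (K_old/K_new)² = 97.2 × (0.7/0.5)²
= 97.2 × 1.960 = 191 kN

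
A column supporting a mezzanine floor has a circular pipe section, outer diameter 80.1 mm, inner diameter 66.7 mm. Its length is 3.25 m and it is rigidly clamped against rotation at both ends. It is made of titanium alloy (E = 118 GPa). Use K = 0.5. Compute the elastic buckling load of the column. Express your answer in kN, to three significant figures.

d_o = 80.1 mm, d_i = 66.7 mm
I = π(d_o⁴ − d_i⁴)/64 = π(80.1⁴ − 66.70⁴)/64 = 1.049×10^6 mm⁴
I = 1.049×10^6 mm⁴ = 1.049×10^-6 m⁴
Effective length L_e = K·L = 0.5 × 3.25 = 1.625 m
P_cr = π²EI / L_e² = π² × 118×10⁹ × 1.049×10^-6 / 1.625² = 4.627×10^5 N

P_cr ≈ 463 kN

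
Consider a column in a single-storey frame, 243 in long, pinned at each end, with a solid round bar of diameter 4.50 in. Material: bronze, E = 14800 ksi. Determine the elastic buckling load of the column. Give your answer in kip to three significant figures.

P_cr ≈ 49.8 kip

I = πd⁴/64 = π×4.50⁴/64 = 20.13 in⁴
Effective length L_e = K·L = 1 × 243 = 243.0 in
P_cr = π²EI / L_e² = π² × 14800×10³ × 20.13 / 243.0² = 4.979×10^4 lb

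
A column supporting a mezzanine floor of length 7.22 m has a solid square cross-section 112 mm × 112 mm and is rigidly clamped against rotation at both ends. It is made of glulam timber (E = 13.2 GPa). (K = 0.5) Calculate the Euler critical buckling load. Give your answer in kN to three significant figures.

P_cr ≈ 131 kN

I = a⁴/12 = 112⁴/12 = 1.311×10^7 mm⁴
I = 1.311×10^7 mm⁴ = 1.311×10^-5 m⁴
Effective length L_e = K·L = 0.5 × 7.22 = 3.610 m
P_cr = π²EI / L_e² = π² × 13.2×10⁹ × 1.311×10^-5 / 3.610² = 1.311×10^5 N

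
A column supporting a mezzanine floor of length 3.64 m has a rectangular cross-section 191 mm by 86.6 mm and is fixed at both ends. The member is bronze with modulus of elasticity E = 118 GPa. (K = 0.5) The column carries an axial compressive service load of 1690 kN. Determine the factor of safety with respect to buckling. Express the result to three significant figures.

Buckling occurs about the weak axis: I_min = h·b³/12 with b = 86.6 mm (the shorter side).
I_min = 191×86.6³/12 = 1.034×10^7 mm⁴
I = 1.034×10^7 mm⁴ = 1.034×10^-5 m⁴
Effective length L_e = K·L = 0.5 × 3.64 = 1.820 m
P_cr = π²EI / L_e² = π² × 118×10⁹ × 1.034×10^-5 / 1.820² = 3.635×10^6 N
Factor of safety n = P_cr / P = 3634.5 / 1690 = 2.15

n ≈ 2.15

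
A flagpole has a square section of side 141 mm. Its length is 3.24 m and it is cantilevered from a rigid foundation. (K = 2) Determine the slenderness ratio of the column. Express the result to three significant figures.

λ ≈ 159

I = a⁴/12 = 141⁴/12 = 3.294×10^7 mm⁴
A = 1.988×10^4 mm²;  r_min = √(I/A) = √(3.294×10^7/1.988×10^4) = 40.70 mm
L_e = K·L = 2 × 3.24 m = 6.480 m = 6480.0 mm
λ = L_e / r_min = 6480.0 / 40.70 = 159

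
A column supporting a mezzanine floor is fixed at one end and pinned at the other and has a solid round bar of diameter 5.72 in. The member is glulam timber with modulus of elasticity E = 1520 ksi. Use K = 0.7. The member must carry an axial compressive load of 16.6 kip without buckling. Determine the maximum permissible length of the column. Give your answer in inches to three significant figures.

L_max ≈ 311 in

I = πd⁴/64 = π×5.72⁴/64 = 52.55 in⁴
At the buckling limit P_cr = P = 1.660×10^4 lb
From P_cr = π²EI/(K·L)²:  L = (1/K)·√(π²EI/P_cr) = (1/0.7)·√(π²×1.52×10^6×52.55/1.660×10^4)
L = 311 in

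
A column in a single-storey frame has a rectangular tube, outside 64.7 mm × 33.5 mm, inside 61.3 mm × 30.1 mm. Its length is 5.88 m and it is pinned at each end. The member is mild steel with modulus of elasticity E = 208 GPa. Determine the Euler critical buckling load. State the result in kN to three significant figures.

P_cr ≈ 3.76 kN

Weak-axis I_min = (h_o·b_o³ − h_i·b_i³)/12 with b_o = 33.5, b_i = 30.10 mm (shorter outer/inner sides).
I_min = (64.7×33.5³ − 61.30×30.10³)/12 = 6.339×10^4 mm⁴
I = 6.339×10^4 mm⁴ = 6.339×10^-8 m⁴
Effective length L_e = K·L = 1 × 5.88 = 5.880 m
P_cr = π²EI / L_e² = π² × 208×10⁹ × 6.339×10^-8 / 5.880² = 3.764×10^3 N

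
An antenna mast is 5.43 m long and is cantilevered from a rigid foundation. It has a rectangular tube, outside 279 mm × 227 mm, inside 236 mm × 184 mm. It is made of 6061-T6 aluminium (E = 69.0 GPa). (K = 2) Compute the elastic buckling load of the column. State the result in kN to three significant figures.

P_cr ≈ 863 kN

Weak-axis I_min = (h_o·b_o³ − h_i·b_i³)/12 with b_o = 227, b_i = 184.0 mm (shorter outer/inner sides).
I_min = (279×227³ − 236.0×184.0³)/12 = 1.494×10^8 mm⁴
I = 1.494×10^8 mm⁴ = 1.494×10^-4 m⁴
Effective length L_e = K·L = 2 × 5.43 = 10.86 m
P_cr = π²EI / L_e² = π² × 69.0×10⁹ × 1.494×10^-4 / 10.86² = 8.629×10^5 N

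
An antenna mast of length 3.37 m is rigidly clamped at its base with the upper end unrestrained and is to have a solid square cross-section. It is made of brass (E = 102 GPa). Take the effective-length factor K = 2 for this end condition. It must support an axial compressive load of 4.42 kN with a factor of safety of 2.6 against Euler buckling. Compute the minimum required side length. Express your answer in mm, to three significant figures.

a ≈ 49.9 mm

Required P_cr = n·P = 2.6 × 4.42 = 11.49 kN
L_e = K·L = 2 × 3.37 = 6.740 m
Required I = P_cr·L_e²/(π²E) = 1.149×10^4 × 6.740² / (π² × 1.02×10^11) = 5.186×10^-7 m⁴
I_req = 5.186×10^5 mm⁴
Solid square: I = a⁴/12  ⇒  a = (12I)^(1/4) = (12×5.186×10^5)^(1/4) = 49.9 mm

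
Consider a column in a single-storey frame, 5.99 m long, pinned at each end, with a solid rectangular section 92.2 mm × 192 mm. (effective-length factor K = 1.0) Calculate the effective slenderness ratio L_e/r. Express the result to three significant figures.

For a rectangle r_min = b/√12 = 92.2/√12 = 26.62 mm
L_e = K·L = 1 × 5.99 m = 5.990 m = 5990.0 mm
λ = L_e / r_min = 5990.0 / 26.62 = 225

λ ≈ 225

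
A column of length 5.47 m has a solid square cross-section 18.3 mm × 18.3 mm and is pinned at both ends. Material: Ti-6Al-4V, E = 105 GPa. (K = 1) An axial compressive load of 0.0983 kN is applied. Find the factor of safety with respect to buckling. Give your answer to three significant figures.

I = a⁴/12 = 18.3⁴/12 = 9.346×10^3 mm⁴
I = 9.346×10^3 mm⁴ = 9.346×10^-9 m⁴
Effective length L_e = K·L = 1 × 5.47 = 5.470 m
P_cr = π²EI / L_e² = π² × 105×10⁹ × 9.346×10^-9 / 5.470² = 323.7 N
Factor of safety n = P_cr / P = 0.32370 / 0.0983 = 3.29

n ≈ 3.29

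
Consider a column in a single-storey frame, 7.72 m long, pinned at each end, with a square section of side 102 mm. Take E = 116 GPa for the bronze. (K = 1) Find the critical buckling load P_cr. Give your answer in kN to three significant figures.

P_cr ≈ 173 kN

I = a⁴/12 = 102⁴/12 = 9.020×10^6 mm⁴
I = 9.020×10^6 mm⁴ = 9.020×10^-6 m⁴
Effective length L_e = K·L = 1 × 7.72 = 7.720 m
P_cr = π²EI / L_e² = π² × 116×10⁹ × 9.020×10^-6 / 7.720² = 1.733×10^5 N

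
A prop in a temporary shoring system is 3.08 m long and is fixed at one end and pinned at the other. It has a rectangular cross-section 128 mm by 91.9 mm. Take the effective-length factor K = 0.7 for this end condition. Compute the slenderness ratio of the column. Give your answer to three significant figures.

λ ≈ 81.3

For a rectangle r_min = b/√12 = 91.9/√12 = 26.53 mm
L_e = K·L = 0.7 × 3.08 m = 2.156 m = 2156.0 mm
λ = L_e / r_min = 2156.0 / 26.53 = 81.3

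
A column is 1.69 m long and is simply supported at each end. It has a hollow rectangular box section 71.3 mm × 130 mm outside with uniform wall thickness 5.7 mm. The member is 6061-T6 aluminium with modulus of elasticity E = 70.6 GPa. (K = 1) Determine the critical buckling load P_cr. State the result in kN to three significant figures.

Inner dimensions: h_i = 130 − 2×5.7 = 118.6 mm, b_i = 71.3 − 2×5.7 = 59.90 mm
Weak-axis I_min = (h_o·b_o³ − h_i·b_i³)/12 with b_o = 71.3, b_i = 59.90 mm (shorter outer/inner sides).
I_min = (130×71.3³ − 118.6×59.90³)/12 = 1.803×10^6 mm⁴
I = 1.803×10^6 mm⁴ = 1.803×10^-6 m⁴
Effective length L_e = K·L = 1 × 1.69 = 1.690 m
P_cr = π²EI / L_e² = π² × 70.6×10⁹ × 1.803×10^-6 / 1.690² = 4.398×10^5 N

P_cr ≈ 440 kN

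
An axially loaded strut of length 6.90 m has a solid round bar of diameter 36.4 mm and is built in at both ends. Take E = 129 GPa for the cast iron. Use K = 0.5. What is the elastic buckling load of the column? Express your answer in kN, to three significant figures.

I = πd⁴/64 = π×36.4⁴/64 = 8.617×10^4 mm⁴
I = 8.617×10^4 mm⁴ = 8.617×10^-8 m⁴
Effective length L_e = K·L = 0.5 × 6.90 = 3.450 m
P_cr = π²EI / L_e² = π² × 129×10⁹ × 8.617×10^-8 / 3.450² = 9.218×10^3 N

P_cr ≈ 9.22 kN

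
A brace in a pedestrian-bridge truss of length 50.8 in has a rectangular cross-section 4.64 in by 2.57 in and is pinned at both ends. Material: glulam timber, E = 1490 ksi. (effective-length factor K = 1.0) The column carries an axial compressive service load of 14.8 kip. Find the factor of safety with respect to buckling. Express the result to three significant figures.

Buckling occurs about the weak axis: I_min = h·b³/12 with b = 2.57 in (the shorter side).
I_min = 4.64×2.57³/12 = 6.564 in⁴
Effective length L_e = K·L = 1 × 50.8 = 50.80 in
P_cr = π²EI / L_e² = π² × 1490×10³ × 6.564 / 50.80² = 3.740×10^4 lb
Factor of safety n = P_cr / P = 37.402 / 14.8 = 2.53

n ≈ 2.53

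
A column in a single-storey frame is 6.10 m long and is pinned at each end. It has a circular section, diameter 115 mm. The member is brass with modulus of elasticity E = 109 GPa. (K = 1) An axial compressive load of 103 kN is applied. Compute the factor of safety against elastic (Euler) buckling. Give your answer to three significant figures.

n ≈ 2.41

I = πd⁴/64 = π×115⁴/64 = 8.585×10^6 mm⁴
I = 8.585×10^6 mm⁴ = 8.585×10^-6 m⁴
Effective length L_e = K·L = 1 × 6.10 = 6.100 m
P_cr = π²EI / L_e² = π² × 109×10⁹ × 8.585×10^-6 / 6.100² = 2.482×10^5 N
Factor of safety n = P_cr / P = 248.21 / 103 = 2.41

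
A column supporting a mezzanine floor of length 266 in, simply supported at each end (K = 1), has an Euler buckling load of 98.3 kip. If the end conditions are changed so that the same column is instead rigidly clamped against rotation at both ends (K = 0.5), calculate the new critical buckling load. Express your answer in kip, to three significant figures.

P_cr ∝ 1/K², so P_cr,new = P_cr,old × (K_old/K_new)² = 98.3 × (1/0.5)²
= 98.3 × 4.000 = 393 kip

P_cr ≈ 393 kip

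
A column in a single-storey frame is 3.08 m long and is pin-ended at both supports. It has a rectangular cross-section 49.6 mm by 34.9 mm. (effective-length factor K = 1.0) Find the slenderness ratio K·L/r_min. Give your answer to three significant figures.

λ ≈ 306

For a rectangle r_min = b/√12 = 34.9/√12 = 10.07 mm
L_e = K·L = 1 × 3.08 m = 3.080 m = 3080.0 mm
λ = L_e / r_min = 3080.0 / 10.07 = 306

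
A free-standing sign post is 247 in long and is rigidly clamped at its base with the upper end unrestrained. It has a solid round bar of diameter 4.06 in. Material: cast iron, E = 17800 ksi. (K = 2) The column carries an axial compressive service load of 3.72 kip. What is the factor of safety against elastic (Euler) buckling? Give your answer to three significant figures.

n ≈ 2.58

I = πd⁴/64 = π×4.06⁴/64 = 13.34 in⁴
Effective length L_e = K·L = 2 × 247 = 494.0 in
P_cr = π²EI / L_e² = π² × 17800×10³ × 13.34 / 494.0² = 9.602×10^3 lb
Factor of safety n = P_cr / P = 9.6015 / 3.72 = 2.58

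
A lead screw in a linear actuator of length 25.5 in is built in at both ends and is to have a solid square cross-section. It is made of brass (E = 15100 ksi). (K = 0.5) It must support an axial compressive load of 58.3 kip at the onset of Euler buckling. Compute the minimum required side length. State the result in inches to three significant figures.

a ≈ 0.935 in

L_e = K·L = 0.5 × 25.5 = 12.75 in
Required I = P_cr·L_e²/(π²E) = 5.830×10^4 × 12.75² / (π² × 1.51×10^7) = 6.359×10^-2 in⁴
Solid square: I = a⁴/12  ⇒  a = (12I)^(1/4) = (12×6.359×10^-2)^(1/4) = 0.935 in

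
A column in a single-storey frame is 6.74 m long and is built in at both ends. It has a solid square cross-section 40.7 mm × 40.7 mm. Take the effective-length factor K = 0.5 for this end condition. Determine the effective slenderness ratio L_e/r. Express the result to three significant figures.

For a square r = a/√12 = 40.7/√12 = 11.75 mm
L_e = K·L = 0.5 × 6.74 m = 3.370 m = 3370.0 mm
λ = L_e / r_min = 3370.0 / 11.75 = 287

λ ≈ 287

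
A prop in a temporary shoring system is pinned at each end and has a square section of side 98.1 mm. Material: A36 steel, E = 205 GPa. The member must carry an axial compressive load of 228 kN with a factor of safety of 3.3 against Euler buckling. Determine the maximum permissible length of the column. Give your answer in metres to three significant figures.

I = a⁴/12 = 98.1⁴/12 = 7.718×10^6 mm⁴
I = 7.718×10^-6 m⁴
Required critical load P_cr = n·P = 3.3 × 228 = 752.4 kN = 7.524×10^5 N
From P_cr = π²EI/(K·L)²:  L = (1/K)·√(π²EI/P_cr) = (1/1)·√(π²×2.05×10^11×7.718×10^-6/7.524×10^5)
L = 4.56 m

L_max ≈ 4.56 m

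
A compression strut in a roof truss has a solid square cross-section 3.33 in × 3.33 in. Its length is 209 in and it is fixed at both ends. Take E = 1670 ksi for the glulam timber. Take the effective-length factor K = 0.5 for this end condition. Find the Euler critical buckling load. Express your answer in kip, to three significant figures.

I = a⁴/12 = 3.33⁴/12 = 10.25 in⁴
Effective length L_e = K·L = 0.5 × 209 = 104.5 in
P_cr = π²EI / L_e² = π² × 1670×10³ × 10.25 / 104.5² = 1.547×10^4 lb

P_cr ≈ 15.5 kip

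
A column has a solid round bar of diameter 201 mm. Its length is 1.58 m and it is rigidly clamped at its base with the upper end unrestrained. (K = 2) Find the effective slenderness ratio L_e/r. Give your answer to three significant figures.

I = πd⁴/64 = π×201⁴/64 = 8.012×10^7 mm⁴
A = 3.173×10^4 mm²;  r_min = √(I/A) = √(8.012×10^7/3.173×10^4) = 50.25 mm
L_e = K·L = 2 × 1.58 m = 3.160 m = 3160.0 mm
λ = L_e / r_min = 3160.0 / 50.25 = 62.9

λ ≈ 62.9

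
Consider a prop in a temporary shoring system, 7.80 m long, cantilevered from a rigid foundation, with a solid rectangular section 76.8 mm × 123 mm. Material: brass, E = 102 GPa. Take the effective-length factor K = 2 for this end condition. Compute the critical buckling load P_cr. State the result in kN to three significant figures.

P_cr ≈ 19.2 kN

Buckling occurs about the weak axis: I_min = h·b³/12 with b = 76.8 mm (the shorter side).
I_min = 123×76.8³/12 = 4.643×10^6 mm⁴
I = 4.643×10^6 mm⁴ = 4.643×10^-6 m⁴
Effective length L_e = K·L = 2 × 7.80 = 15.60 m
P_cr = π²EI / L_e² = π² × 102×10⁹ × 4.643×10^-6 / 15.60² = 1.921×10^4 N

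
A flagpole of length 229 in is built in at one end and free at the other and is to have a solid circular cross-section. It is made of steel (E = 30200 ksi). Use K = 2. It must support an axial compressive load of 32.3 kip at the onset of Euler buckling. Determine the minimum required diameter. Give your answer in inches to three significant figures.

L_e = K·L = 2 × 229 = 458.0 in
Required I = P_cr·L_e²/(π²E) = 3.230×10^4 × 458.0² / (π² × 3.02×10^7) = 22.73 in⁴
Solid circle: I = πd⁴/64  ⇒  d = (64I/π)^(1/4) = (64×22.73/π)^(1/4) = 4.64 in

d ≈ 4.64 in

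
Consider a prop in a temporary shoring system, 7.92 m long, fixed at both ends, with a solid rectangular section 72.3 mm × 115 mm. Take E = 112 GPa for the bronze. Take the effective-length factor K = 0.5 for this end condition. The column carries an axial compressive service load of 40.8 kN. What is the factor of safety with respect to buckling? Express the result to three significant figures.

Buckling occurs about the weak axis: I_min = h·b³/12 with b = 72.3 mm (the shorter side).
I_min = 115×72.3³/12 = 3.622×10^6 mm⁴
I = 3.622×10^6 mm⁴ = 3.622×10^-6 m⁴
Effective length L_e = K·L = 0.5 × 7.92 = 3.960 m
P_cr = π²EI / L_e² = π² × 112×10⁹ × 3.622×10^-6 / 3.960² = 2.553×10^5 N
Factor of safety n = P_cr / P = 255.30 / 40.8 = 6.26

n ≈ 6.26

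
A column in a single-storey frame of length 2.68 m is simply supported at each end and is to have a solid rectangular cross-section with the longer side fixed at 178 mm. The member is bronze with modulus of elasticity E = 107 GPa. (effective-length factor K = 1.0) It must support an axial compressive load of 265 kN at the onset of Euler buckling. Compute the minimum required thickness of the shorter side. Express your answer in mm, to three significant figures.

b ≈ 49.5 mm

L_e = K·L = 1 × 2.68 = 2.680 m
Required I = P_cr·L_e²/(π²E) = 2.650×10^5 × 2.680² / (π² × 1.07×10^11) = 1.802×10^-6 m⁴
I_req = 1.802×10^6 mm⁴
Rectangle, weak axis: I_min = h·b³/12 with h = 178 mm fixed  ⇒  b = (12I/h)^(1/3) = 49.5 mm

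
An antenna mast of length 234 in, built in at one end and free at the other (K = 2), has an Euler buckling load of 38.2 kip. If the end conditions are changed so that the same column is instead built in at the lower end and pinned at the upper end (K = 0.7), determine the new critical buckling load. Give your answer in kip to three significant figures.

P_cr ∝ 1/K², so P_cr,new = P_cr,old × (K_old/K_new)² = 38.2 × (2/0.7)²
= 38.2 × 8.163 = 312 kip

P_cr ≈ 312 kip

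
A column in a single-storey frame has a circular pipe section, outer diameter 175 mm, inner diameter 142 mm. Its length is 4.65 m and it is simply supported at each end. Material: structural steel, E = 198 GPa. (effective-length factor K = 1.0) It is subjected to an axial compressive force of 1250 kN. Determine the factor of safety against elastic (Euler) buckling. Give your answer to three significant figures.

d_o = 175 mm, d_i = 142 mm
I = π(d_o⁴ − d_i⁴)/64 = π(175⁴ − 142.0⁴)/64 = 2.608×10^7 mm⁴
I = 2.608×10^7 mm⁴ = 2.608×10^-5 m⁴
Effective length L_e = K·L = 1 × 4.65 = 4.650 m
P_cr = π²EI / L_e² = π² × 198×10⁹ × 2.608×10^-5 / 4.650² = 2.357×10^6 N
Factor of safety n = P_cr / P = 2357.1 / 1250 = 1.89

n ≈ 1.89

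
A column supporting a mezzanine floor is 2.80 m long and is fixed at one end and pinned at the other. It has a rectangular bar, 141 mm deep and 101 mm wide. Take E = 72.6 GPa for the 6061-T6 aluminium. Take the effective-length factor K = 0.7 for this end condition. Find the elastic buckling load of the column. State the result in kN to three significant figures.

P_cr ≈ 2260 kN

Buckling occurs about the weak axis: I_min = h·b³/12 with b = 101 mm (the shorter side).
I_min = 141×101³/12 = 1.211×10^7 mm⁴
I = 1.211×10^7 mm⁴ = 1.211×10^-5 m⁴
Effective length L_e = K·L = 0.7 × 2.80 = 1.960 m
P_cr = π²EI / L_e² = π² × 72.6×10⁹ × 1.211×10^-5 / 1.960² = 2.258×10^6 N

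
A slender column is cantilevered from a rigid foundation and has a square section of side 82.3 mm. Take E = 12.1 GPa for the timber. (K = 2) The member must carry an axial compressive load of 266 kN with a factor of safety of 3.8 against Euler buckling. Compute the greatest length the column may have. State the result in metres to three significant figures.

I = a⁴/12 = 82.3⁴/12 = 3.823×10^6 mm⁴
I = 3.823×10^-6 m⁴
Required critical load P_cr = n·P = 3.8 × 266 = 1011 kN = 1.011×10^6 N
From P_cr = π²EI/(K·L)²:  L = (1/K)·√(π²EI/P_cr) = (1/2)·√(π²×1.21×10^10×3.823×10^-6/1.011×10^6)
L = 0.336 m

L_max ≈ 0.336 m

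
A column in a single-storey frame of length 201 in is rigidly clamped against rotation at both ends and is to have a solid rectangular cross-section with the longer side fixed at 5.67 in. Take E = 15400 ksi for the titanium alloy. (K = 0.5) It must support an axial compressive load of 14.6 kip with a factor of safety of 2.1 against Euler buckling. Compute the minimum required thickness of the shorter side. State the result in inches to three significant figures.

Required P_cr = n·P = 2.1 × 14.6 = 30.66 kip
L_e = K·L = 0.5 × 201 = 100.5 in
Required I = P_cr·L_e²/(π²E) = 3.066×10^4 × 100.5² / (π² × 1.54×10^7) = 2.037 in⁴
Rectangle, weak axis: I_min = h·b³/12 with h = 5.67 in fixed  ⇒  b = (12I/h)^(1/3) = 1.63 in

b ≈ 1.63 in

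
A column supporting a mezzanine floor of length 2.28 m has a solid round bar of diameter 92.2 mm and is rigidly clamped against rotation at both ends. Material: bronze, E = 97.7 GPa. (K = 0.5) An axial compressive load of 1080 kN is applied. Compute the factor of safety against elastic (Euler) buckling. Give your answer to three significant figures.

I = πd⁴/64 = π×92.2⁴/64 = 3.547×10^6 mm⁴
I = 3.547×10^6 mm⁴ = 3.547×10^-6 m⁴
Effective length L_e = K·L = 0.5 × 2.28 = 1.140 m
P_cr = π²EI / L_e² = π² × 97.7×10⁹ × 3.547×10^-6 / 1.140² = 2.632×10^6 N
Factor of safety n = P_cr / P = 2632.0 / 1080 = 2.44

n ≈ 2.44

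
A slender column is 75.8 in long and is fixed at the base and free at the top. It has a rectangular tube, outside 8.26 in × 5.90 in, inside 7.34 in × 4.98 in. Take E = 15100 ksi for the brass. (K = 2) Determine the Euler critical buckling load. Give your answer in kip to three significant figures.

P_cr ≈ 427 kip

Weak-axis I_min = (h_o·b_o³ − h_i·b_i³)/12 with b_o = 5.90, b_i = 4.980 in (shorter outer/inner sides).
I_min = (8.26×5.90³ − 7.340×4.980³)/12 = 65.82 in⁴
Effective length L_e = K·L = 2 × 75.8 = 151.6 in
P_cr = π²EI / L_e² = π² × 15100×10³ × 65.82 / 151.6² = 4.268×10^5 lb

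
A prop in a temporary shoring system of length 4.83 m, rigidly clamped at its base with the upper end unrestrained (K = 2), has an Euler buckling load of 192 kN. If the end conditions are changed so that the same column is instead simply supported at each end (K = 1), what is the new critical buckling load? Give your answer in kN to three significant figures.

P_cr ∝ 1/K², so P_cr,new = P_cr,old × (K_old/K_new)² = 192 × (2/1)²
= 192 × 4.000 = 768 kN

P_cr ≈ 768 kN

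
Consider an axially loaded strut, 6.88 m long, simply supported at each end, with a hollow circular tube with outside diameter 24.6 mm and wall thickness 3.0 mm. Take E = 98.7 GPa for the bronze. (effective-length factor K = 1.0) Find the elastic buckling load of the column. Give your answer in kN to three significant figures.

Inner diameter d_i = 24.6 − 2×3.0 = 18.60 mm
I = π(d_o⁴ − d_i⁴)/64 = π(24.6⁴ − 18.60⁴)/64 = 1.210×10^4 mm⁴
I = 1.210×10^4 mm⁴ = 1.210×10^-8 m⁴
Effective length L_e = K·L = 1 × 6.88 = 6.880 m
P_cr = π²EI / L_e² = π² × 98.7×10⁹ × 1.210×10^-8 / 6.880² = 249.0 N

P_cr ≈ 0.249 kN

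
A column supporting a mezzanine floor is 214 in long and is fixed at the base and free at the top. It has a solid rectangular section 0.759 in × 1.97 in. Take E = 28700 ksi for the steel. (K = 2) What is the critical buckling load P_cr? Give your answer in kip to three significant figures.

Buckling occurs about the weak axis: I_min = h·b³/12 with b = 0.759 in (the shorter side).
I_min = 1.97×0.759³/12 = 7.178×10^-2 in⁴
Effective length L_e = K·L = 2 × 214 = 428.0 in
P_cr = π²EI / L_e² = π² × 28700×10³ × 7.178×10^-2 / 428.0² = 111.0 lb

P_cr ≈ 0.111 kip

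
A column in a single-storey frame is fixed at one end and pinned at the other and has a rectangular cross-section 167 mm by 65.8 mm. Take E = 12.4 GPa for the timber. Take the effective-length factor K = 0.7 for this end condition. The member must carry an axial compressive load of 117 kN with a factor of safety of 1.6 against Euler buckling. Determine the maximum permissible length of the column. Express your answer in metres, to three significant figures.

L_max ≈ 2.30 m

Buckling occurs about the weak axis: I_min = h·b³/12 with b = 65.8 mm (the shorter side).
I_min = 167×65.8³/12 = 3.965×10^6 mm⁴
I = 3.965×10^-6 m⁴
Required critical load P_cr = n·P = 1.6 × 117 = 187.2 kN = 1.872×10^5 N
From P_cr = π²EI/(K·L)²:  L = (1/K)·√(π²EI/P_cr) = (1/0.7)·√(π²×1.24×10^10×3.965×10^-6/1.872×10^5)
L = 2.30 m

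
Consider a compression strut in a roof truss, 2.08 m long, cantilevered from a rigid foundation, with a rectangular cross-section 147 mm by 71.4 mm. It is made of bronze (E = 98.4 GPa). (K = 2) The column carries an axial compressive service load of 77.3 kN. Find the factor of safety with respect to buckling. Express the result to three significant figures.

n ≈ 3.24

Buckling occurs about the weak axis: I_min = h·b³/12 with b = 71.4 mm (the shorter side).
I_min = 147×71.4³/12 = 4.459×10^6 mm⁴
I = 4.459×10^6 mm⁴ = 4.459×10^-6 m⁴
Effective length L_e = K·L = 2 × 2.08 = 4.160 m
P_cr = π²EI / L_e² = π² × 98.4×10⁹ × 4.459×10^-6 / 4.160² = 2.502×10^5 N
Factor of safety n = P_cr / P = 250.23 / 77.3 = 3.24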